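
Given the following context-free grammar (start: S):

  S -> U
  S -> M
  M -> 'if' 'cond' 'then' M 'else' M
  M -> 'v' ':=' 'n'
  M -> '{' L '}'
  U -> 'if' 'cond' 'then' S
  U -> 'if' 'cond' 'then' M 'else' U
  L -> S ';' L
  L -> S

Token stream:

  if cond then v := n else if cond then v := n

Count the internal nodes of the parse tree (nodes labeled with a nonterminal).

6

[S [U if cond then [M v := n] else [U if cond then [S [M v := n]]]]]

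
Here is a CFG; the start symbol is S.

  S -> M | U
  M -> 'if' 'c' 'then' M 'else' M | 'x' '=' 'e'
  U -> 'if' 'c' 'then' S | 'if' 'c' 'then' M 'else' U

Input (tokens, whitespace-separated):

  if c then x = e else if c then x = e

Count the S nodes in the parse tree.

2

[S [U if c then [M x = e] else [U if c then [S [M x = e]]]]]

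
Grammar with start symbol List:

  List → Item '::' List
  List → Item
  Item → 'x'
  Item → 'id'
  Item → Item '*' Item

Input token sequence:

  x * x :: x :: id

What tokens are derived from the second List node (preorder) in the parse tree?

[List [Item [Item x] * [Item x]] :: [List [Item x] :: [List [Item id]]]]

x :: id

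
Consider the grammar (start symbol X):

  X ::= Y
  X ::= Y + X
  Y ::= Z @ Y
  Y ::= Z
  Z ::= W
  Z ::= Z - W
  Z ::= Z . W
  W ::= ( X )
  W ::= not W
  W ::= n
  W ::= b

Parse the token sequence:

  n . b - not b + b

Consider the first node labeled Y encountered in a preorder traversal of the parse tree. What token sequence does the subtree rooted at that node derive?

[X [Y [Z [Z [Z [W n]] . [W b]] - [W not [W b]]]] + [X [Y [Z [W b]]]]]

n . b - not b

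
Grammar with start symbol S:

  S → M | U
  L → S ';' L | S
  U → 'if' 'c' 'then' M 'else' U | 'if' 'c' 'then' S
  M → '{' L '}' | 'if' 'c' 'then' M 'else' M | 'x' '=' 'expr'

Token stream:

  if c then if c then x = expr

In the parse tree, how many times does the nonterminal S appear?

[S [U if c then [S [U if c then [S [M x = expr]]]]]]

3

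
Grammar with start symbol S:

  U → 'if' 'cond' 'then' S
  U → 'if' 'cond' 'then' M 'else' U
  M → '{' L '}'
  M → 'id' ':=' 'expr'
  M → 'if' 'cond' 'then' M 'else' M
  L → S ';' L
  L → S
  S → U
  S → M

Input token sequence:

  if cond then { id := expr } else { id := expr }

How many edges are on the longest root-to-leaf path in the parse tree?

6

[S [M if cond then [M { [L [S [M id := expr]]] }] else [M { [L [S [M id := expr]]] }]]]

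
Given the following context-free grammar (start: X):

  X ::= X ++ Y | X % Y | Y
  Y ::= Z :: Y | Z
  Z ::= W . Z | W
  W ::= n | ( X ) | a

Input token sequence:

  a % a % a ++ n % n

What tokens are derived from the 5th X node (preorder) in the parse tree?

a

[X [X [X [X [X [Y [Z [W a]]]] % [Y [Z [W a]]]] % [Y [Z [W a]]]] ++ [Y [Z [W n]]]] % [Y [Z [W n]]]]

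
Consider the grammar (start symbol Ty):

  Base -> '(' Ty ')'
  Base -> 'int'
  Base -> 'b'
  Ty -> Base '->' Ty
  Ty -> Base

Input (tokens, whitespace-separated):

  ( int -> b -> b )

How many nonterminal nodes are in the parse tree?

8

[Ty [Base ( [Ty [Base int] -> [Ty [Base b] -> [Ty [Base b]]]] )]]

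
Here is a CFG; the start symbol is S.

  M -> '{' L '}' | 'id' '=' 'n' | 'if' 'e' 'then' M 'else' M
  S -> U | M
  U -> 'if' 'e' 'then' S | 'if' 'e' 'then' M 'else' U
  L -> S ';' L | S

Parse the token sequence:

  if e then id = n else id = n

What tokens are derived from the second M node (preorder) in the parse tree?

[S [M if e then [M id = n] else [M id = n]]]

id = n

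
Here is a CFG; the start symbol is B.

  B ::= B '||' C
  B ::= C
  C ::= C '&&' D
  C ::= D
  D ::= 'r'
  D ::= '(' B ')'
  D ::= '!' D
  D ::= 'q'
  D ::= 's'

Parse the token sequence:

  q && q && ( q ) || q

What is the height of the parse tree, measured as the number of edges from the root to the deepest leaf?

[B [B [C [C [C [D q]] && [D q]] && [D ( [B [C [D q]]] )]]] || [C [D q]]]

7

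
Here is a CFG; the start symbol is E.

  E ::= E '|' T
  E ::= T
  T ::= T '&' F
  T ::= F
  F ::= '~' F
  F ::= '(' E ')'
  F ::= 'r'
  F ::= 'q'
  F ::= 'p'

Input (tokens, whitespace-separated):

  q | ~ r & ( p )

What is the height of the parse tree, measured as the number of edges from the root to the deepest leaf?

6

[E [E [T [F q]]] | [T [T [F ~ [F r]]] & [F ( [E [T [F p]]] )]]]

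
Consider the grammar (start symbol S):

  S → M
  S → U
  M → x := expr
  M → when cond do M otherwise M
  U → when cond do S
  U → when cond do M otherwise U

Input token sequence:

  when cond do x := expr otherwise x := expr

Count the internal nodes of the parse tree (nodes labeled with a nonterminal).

[S [M when cond do [M x := expr] otherwise [M x := expr]]]

4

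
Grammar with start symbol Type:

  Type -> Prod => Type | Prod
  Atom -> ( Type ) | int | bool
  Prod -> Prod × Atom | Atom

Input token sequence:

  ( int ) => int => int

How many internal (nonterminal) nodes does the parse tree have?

12

[Type [Prod [Atom ( [Type [Prod [Atom int]]] )]] => [Type [Prod [Atom int]] => [Type [Prod [Atom int]]]]]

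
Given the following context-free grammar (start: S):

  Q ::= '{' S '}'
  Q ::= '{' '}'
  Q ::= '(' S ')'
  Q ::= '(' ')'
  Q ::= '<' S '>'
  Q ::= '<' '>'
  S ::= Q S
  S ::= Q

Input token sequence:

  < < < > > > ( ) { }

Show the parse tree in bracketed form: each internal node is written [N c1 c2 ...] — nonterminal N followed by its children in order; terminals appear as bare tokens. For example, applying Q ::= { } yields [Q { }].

[S [Q < [S [Q < [S [Q < >]] >]] >] [S [Q ( )] [S [Q { }]]]]

S
Q S
< S > S
< Q > S
< < S > > S
< < Q > > S
< < < > > > S
< < < > > > Q S
< < < > > > ( ) S
< < < > > > ( ) Q
< < < > > > ( ) { }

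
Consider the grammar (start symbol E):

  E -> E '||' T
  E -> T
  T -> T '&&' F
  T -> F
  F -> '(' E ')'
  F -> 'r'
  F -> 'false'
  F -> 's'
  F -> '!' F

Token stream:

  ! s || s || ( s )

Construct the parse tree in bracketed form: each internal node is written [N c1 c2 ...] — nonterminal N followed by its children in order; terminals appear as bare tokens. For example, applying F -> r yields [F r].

[E [E [E [T [F ! [F s]]]] || [T [F s]]] || [T [F ( [E [T [F s]]] )]]]

E
E || T
E || T || T
T || T || T
F || T || T
! F || T || T
! s || T || T
! s || F || T
! s || s || T
! s || s || F
! s || s || ( E )
! s || s || ( T )
! s || s || ( F )
! s || s || ( s )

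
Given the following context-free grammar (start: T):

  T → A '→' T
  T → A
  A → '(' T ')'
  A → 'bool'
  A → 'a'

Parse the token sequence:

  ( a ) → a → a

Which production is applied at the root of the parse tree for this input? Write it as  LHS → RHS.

T → A '→' T

[T [A ( [T [A a]] )] → [T [A a] → [T [A a]]]]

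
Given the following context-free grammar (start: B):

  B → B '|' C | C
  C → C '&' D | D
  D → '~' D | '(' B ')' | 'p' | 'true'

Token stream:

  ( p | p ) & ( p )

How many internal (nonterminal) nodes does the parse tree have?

14

[B [C [C [D ( [B [B [C [D p]]] | [C [D p]]] )]] & [D ( [B [C [D p]]] )]]]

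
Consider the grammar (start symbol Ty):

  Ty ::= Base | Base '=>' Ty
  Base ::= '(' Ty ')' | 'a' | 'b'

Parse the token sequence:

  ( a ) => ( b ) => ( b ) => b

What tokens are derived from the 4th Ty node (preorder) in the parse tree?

[Ty [Base ( [Ty [Base a]] )] => [Ty [Base ( [Ty [Base b]] )] => [Ty [Base ( [Ty [Base b]] )] => [Ty [Base b]]]]]

b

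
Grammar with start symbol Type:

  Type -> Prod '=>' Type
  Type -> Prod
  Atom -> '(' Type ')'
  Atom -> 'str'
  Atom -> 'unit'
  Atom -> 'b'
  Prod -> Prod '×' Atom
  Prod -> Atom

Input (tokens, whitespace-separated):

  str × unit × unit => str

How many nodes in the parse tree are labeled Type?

2

[Type [Prod [Prod [Prod [Atom str]] × [Atom unit]] × [Atom unit]] => [Type [Prod [Atom str]]]]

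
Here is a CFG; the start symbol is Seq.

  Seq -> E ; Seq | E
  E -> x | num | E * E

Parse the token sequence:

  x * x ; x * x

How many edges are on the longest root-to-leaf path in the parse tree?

[Seq [E [E x] * [E x]] ; [Seq [E [E x] * [E x]]]]

4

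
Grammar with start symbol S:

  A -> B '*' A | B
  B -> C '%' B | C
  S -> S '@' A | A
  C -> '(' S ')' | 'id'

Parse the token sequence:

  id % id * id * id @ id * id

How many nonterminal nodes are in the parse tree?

[S [S [A [B [C id] % [B [C id]]] * [A [B [C id]] * [A [B [C id]]]]]] @ [A [B [C id]] * [A [B [C id]]]]]

19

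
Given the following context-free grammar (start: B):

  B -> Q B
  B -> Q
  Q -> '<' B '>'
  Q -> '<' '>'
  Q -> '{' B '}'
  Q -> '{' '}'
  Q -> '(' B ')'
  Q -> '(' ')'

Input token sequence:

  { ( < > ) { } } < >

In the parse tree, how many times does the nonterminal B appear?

[B [Q { [B [Q ( [B [Q < >]] )] [B [Q { }]]] }] [B [Q < >]]]

5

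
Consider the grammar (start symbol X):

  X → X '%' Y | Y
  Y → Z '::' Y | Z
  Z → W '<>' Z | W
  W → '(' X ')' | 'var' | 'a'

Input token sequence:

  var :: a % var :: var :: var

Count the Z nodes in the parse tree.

[X [X [Y [Z [W var]] :: [Y [Z [W a]]]]] % [Y [Z [W var]] :: [Y [Z [W var]] :: [Y [Z [W var]]]]]]

5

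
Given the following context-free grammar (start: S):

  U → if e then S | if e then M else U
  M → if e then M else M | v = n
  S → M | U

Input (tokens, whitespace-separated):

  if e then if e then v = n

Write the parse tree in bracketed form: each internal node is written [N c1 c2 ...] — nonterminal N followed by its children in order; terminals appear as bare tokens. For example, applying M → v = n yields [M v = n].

S
U
if e then S
if e then U
if e then if e then S
if e then if e then M
if e then if e then v = n

[S [U if e then [S [U if e then [S [M v = n]]]]]]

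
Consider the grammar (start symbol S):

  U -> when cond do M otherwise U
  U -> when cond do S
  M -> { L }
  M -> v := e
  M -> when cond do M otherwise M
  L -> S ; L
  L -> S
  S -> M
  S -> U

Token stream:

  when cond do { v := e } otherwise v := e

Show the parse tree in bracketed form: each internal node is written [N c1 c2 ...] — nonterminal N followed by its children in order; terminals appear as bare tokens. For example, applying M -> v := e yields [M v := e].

S
M
when cond do M otherwise M
when cond do { L } otherwise M
when cond do { S } otherwise M
when cond do { M } otherwise M
when cond do { v := e } otherwise M
when cond do { v := e } otherwise v := e

[S [M when cond do [M { [L [S [M v := e]]] }] otherwise [M v := e]]]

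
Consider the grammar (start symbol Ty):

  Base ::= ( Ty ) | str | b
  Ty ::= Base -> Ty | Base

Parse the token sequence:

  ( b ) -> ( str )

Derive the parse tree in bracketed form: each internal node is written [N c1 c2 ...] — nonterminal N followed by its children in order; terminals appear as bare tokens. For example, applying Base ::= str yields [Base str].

Ty
Base -> Ty
( Ty ) -> Ty
( Base ) -> Ty
( b ) -> Ty
( b ) -> Base
( b ) -> ( Ty )
( b ) -> ( Base )
( b ) -> ( str )

[Ty [Base ( [Ty [Base b]] )] -> [Ty [Base ( [Ty [Base str]] )]]]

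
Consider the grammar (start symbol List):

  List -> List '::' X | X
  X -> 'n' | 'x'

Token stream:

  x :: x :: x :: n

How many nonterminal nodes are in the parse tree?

8

[List [List [List [List [X x]] :: [X x]] :: [X x]] :: [X n]]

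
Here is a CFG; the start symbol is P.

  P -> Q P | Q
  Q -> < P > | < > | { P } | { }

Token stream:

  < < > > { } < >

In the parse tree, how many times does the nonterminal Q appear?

4

[P [Q < [P [Q < >]] >] [P [Q { }] [P [Q < >]]]]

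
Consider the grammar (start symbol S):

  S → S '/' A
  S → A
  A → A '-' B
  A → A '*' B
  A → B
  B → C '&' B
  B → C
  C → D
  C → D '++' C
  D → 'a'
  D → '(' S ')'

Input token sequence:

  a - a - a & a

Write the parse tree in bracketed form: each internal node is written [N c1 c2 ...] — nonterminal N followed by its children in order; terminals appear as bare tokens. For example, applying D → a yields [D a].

[S [A [A [A [B [C [D a]]]] - [B [C [D a]]]] - [B [C [D a]] & [B [C [D a]]]]]]

S
A
A - B
A - B - B
B - B - B
C - B - B
D - B - B
a - B - B
a - C - B
a - D - B
a - a - B
a - a - C & B
a - a - D & B
a - a - a & B
a - a - a & C
a - a - a & D
a - a - a & a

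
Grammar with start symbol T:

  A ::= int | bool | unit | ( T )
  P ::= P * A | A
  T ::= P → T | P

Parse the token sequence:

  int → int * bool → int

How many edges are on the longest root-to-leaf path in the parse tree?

[T [P [A int]] → [T [P [P [A int]] * [A bool]] → [T [P [A int]]]]]

5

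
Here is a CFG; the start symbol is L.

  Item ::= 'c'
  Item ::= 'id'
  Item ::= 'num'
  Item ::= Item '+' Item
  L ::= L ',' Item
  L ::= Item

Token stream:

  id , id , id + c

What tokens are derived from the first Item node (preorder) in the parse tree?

[L [L [L [Item id]] , [Item id]] , [Item [Item id] + [Item c]]]

id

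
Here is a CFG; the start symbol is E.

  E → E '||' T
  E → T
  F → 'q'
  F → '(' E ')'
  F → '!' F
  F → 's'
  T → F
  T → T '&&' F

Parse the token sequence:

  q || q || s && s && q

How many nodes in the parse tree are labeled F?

[E [E [E [T [F q]]] || [T [F q]]] || [T [T [T [F s]] && [F s]] && [F q]]]

5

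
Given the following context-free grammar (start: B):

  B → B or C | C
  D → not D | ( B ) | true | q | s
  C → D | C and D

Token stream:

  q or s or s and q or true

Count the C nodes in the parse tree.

[B [B [B [B [C [D q]]] or [C [D s]]] or [C [C [D s]] and [D q]]] or [C [D true]]]

5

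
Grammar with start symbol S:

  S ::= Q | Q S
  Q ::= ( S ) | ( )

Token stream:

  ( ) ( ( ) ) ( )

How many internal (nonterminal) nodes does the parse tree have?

[S [Q ( )] [S [Q ( [S [Q ( )]] )] [S [Q ( )]]]]

8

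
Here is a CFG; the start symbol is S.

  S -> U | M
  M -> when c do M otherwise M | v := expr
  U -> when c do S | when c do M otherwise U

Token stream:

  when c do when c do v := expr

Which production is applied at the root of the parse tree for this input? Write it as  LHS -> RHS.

S -> U

[S [U when c do [S [U when c do [S [M v := expr]]]]]]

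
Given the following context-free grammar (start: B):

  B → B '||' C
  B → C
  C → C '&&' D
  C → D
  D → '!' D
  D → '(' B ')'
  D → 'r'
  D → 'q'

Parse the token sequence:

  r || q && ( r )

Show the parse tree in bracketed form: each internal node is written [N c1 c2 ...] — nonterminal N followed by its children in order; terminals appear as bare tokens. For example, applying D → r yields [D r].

B
B || C
C || C
D || C
r || C
r || C && D
r || D && D
r || q && D
r || q && ( B )
r || q && ( C )
r || q && ( D )
r || q && ( r )

[B [B [C [D r]]] || [C [C [D q]] && [D ( [B [C [D r]]] )]]]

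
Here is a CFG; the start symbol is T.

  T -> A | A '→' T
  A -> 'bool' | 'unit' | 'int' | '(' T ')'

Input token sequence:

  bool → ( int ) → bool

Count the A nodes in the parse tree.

4

[T [A bool] → [T [A ( [T [A int]] )] → [T [A bool]]]]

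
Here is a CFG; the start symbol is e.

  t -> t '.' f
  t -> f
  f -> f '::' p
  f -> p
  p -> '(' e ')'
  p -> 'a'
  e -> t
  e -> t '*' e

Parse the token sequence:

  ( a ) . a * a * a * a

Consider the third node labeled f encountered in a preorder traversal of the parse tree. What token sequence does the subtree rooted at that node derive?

[e [t [t [f [p ( [e [t [f [p a]]]] )]]] . [f [p a]]] * [e [t [f [p a]]] * [e [t [f [p a]]] * [e [t [f [p a]]]]]]]

a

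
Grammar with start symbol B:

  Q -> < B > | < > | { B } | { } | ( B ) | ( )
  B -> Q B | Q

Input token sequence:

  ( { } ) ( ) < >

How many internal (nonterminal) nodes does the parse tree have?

8

[B [Q ( [B [Q { }]] )] [B [Q ( )] [B [Q < >]]]]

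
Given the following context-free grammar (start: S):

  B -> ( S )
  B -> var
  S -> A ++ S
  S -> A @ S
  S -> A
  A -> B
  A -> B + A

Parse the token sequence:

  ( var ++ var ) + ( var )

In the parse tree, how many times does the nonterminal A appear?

[S [A [B ( [S [A [B var]] ++ [S [A [B var]]]] )] + [A [B ( [S [A [B var]]] )]]]]

5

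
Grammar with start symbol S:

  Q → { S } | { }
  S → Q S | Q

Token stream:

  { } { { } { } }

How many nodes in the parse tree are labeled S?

4

[S [Q { }] [S [Q { [S [Q { }] [S [Q { }]]] }]]]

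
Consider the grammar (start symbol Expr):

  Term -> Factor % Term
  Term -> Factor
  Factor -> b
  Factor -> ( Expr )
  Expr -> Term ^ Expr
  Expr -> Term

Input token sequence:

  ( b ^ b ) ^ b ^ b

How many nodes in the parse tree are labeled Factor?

[Expr [Term [Factor ( [Expr [Term [Factor b]] ^ [Expr [Term [Factor b]]]] )]] ^ [Expr [Term [Factor b]] ^ [Expr [Term [Factor b]]]]]

5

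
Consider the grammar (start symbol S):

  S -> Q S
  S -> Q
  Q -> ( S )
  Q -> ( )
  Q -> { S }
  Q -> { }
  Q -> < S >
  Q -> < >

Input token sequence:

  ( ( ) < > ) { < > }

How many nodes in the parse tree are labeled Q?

[S [Q ( [S [Q ( )] [S [Q < >]]] )] [S [Q { [S [Q < >]] }]]]

5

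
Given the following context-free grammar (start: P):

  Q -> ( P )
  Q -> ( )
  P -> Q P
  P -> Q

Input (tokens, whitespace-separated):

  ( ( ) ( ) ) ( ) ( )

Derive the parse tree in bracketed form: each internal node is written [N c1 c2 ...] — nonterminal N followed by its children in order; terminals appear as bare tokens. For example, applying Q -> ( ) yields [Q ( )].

P
Q P
( P ) P
( Q P ) P
( ( ) P ) P
( ( ) Q ) P
( ( ) ( ) ) P
( ( ) ( ) ) Q P
( ( ) ( ) ) ( ) P
( ( ) ( ) ) ( ) Q
( ( ) ( ) ) ( ) ( )

[P [Q ( [P [Q ( )] [P [Q ( )]]] )] [P [Q ( )] [P [Q ( )]]]]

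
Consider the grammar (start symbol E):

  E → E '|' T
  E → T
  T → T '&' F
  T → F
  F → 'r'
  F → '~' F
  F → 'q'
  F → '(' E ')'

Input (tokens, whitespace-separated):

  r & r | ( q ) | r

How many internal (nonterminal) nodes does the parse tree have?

14

[E [E [E [T [T [F r]] & [F r]]] | [T [F ( [E [T [F q]]] )]]] | [T [F r]]]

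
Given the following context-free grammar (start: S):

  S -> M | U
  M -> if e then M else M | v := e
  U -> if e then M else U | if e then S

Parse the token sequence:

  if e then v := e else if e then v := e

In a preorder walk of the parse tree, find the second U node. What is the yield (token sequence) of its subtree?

if e then v := e

[S [U if e then [M v := e] else [U if e then [S [M v := e]]]]]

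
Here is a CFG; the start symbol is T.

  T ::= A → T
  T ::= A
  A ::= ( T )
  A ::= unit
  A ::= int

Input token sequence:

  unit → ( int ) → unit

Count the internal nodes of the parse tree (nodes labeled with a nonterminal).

[T [A unit] → [T [A ( [T [A int]] )] → [T [A unit]]]]

8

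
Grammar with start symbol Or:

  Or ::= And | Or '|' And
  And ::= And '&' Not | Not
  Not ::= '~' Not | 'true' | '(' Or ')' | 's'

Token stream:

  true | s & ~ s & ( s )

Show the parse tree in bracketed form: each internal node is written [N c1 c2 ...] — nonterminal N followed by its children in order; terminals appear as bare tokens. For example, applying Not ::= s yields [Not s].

Or
Or | And
And | And
Not | And
true | And
true | And & Not
true | And & Not & Not
true | Not & Not & Not
true | s & Not & Not
true | s & ~ Not & Not
true | s & ~ s & Not
true | s & ~ s & ( Or )
true | s & ~ s & ( And )
true | s & ~ s & ( Not )
true | s & ~ s & ( s )

[Or [Or [And [Not true]]] | [And [And [And [Not s]] & [Not ~ [Not s]]] & [Not ( [Or [And [Not s]]] )]]]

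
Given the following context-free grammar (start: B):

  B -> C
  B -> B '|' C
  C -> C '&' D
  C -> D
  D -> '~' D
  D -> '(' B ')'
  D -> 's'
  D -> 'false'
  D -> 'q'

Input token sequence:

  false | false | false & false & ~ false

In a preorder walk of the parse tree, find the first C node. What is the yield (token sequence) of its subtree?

false

[B [B [B [C [D false]]] | [C [D false]]] | [C [C [C [D false]] & [D false]] & [D ~ [D false]]]]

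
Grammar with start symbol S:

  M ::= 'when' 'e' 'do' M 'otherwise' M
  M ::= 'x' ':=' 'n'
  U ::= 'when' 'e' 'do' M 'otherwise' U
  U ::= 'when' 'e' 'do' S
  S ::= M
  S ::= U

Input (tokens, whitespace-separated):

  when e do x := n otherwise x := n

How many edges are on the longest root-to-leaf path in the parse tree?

[S [M when e do [M x := n] otherwise [M x := n]]]

3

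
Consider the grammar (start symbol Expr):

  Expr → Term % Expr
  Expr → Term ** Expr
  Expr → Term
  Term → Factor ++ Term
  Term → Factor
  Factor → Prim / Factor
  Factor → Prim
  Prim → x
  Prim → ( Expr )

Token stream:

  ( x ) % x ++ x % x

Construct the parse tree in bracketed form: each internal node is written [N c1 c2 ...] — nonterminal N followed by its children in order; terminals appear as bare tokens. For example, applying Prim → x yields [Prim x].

Expr
Term % Expr
Factor % Expr
Prim % Expr
( Expr ) % Expr
( Term ) % Expr
( Factor ) % Expr
( Prim ) % Expr
( x ) % Expr
( x ) % Term % Expr
( x ) % Factor ++ Term % Expr
( x ) % Prim ++ Term % Expr
( x ) % x ++ Term % Expr
( x ) % x ++ Factor % Expr
( x ) % x ++ Prim % Expr
( x ) % x ++ x % Expr
( x ) % x ++ x % Term
( x ) % x ++ x % Factor
( x ) % x ++ x % Prim
( x ) % x ++ x % x

[Expr [Term [Factor [Prim ( [Expr [Term [Factor [Prim x]]]] )]]] % [Expr [Term [Factor [Prim x]] ++ [Term [Factor [Prim x]]]] % [Expr [Term [Factor [Prim x]]]]]]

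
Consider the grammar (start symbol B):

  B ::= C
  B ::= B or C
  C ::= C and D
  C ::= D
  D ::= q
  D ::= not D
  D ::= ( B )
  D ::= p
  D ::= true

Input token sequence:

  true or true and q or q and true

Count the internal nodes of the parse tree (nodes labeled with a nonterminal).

13

[B [B [B [C [D true]]] or [C [C [D true]] and [D q]]] or [C [C [D q]] and [D true]]]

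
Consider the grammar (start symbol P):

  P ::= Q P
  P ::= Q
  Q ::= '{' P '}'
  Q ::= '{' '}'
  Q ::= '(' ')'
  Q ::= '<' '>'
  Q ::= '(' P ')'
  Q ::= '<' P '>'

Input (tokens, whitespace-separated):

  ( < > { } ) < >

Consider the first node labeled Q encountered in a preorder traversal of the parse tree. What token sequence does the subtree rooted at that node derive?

[P [Q ( [P [Q < >] [P [Q { }]]] )] [P [Q < >]]]

( < > { } )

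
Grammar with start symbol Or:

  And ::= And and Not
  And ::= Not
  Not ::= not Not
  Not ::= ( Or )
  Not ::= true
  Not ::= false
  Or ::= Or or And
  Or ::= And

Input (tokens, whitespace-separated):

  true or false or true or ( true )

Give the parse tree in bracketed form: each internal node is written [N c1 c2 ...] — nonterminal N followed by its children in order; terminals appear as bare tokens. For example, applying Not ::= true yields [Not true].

[Or [Or [Or [Or [And [Not true]]] or [And [Not false]]] or [And [Not true]]] or [And [Not ( [Or [And [Not true]]] )]]]

Or
Or or And
Or or And or And
Or or And or And or And
And or And or And or And
Not or And or And or And
true or And or And or And
true or Not or And or And
true or false or And or And
true or false or Not or And
true or false or true or And
true or false or true or Not
true or false or true or ( Or )
true or false or true or ( And )
true or false or true or ( Not )
true or false or true or ( true )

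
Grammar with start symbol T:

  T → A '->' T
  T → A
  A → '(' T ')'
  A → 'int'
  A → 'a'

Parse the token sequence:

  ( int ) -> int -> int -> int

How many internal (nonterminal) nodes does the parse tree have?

10

[T [A ( [T [A int]] )] -> [T [A int] -> [T [A int] -> [T [A int]]]]]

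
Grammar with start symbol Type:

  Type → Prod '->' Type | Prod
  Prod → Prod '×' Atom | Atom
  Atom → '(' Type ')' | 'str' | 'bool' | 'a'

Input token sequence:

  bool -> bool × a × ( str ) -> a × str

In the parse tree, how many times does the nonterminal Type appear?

[Type [Prod [Atom bool]] -> [Type [Prod [Prod [Prod [Atom bool]] × [Atom a]] × [Atom ( [Type [Prod [Atom str]]] )]] -> [Type [Prod [Prod [Atom a]] × [Atom str]]]]]

4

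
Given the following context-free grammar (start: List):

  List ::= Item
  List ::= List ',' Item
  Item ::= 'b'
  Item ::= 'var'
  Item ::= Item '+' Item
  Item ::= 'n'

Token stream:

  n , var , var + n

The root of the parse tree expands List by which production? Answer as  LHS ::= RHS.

List ::= List ',' Item

[List [List [List [Item n]] , [Item var]] , [Item [Item var] + [Item n]]]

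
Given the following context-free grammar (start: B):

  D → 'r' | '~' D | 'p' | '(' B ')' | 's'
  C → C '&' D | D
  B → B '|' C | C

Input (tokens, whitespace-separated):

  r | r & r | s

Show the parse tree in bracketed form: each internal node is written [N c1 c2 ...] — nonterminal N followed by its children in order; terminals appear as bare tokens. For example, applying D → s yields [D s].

[B [B [B [C [D r]]] | [C [C [D r]] & [D r]]] | [C [D s]]]

B
B | C
B | C | C
C | C | C
D | C | C
r | C | C
r | C & D | C
r | D & D | C
r | r & D | C
r | r & r | C
r | r & r | D
r | r & r | s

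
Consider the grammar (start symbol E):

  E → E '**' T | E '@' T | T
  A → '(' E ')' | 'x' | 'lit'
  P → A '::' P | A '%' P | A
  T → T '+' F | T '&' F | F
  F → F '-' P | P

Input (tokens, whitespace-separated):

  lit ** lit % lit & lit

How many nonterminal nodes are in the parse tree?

[E [E [T [F [P [A lit]]]]] ** [T [T [F [P [A lit] % [P [A lit]]]]] & [F [P [A lit]]]]]

16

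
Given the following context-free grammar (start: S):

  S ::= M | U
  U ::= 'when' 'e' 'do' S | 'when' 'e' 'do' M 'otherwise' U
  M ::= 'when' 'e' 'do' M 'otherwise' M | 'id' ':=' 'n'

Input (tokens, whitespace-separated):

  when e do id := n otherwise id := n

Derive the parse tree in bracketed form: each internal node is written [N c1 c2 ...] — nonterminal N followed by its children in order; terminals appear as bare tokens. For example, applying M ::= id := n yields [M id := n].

[S [M when e do [M id := n] otherwise [M id := n]]]

S
M
when e do M otherwise M
when e do id := n otherwise M
when e do id := n otherwise id := n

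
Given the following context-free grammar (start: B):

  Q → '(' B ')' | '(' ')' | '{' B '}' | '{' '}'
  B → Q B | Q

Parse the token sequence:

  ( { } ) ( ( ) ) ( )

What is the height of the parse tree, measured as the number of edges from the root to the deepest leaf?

5

[B [Q ( [B [Q { }]] )] [B [Q ( [B [Q ( )]] )] [B [Q ( )]]]]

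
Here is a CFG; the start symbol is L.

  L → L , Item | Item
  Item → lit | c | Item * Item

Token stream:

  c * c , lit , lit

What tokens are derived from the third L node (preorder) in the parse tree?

c * c

[L [L [L [Item [Item c] * [Item c]]] , [Item lit]] , [Item lit]]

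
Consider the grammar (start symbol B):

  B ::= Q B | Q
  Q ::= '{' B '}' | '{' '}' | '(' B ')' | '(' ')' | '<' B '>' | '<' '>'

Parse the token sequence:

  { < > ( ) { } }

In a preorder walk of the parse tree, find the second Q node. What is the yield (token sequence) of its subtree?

[B [Q { [B [Q < >] [B [Q ( )] [B [Q { }]]]] }]]

< >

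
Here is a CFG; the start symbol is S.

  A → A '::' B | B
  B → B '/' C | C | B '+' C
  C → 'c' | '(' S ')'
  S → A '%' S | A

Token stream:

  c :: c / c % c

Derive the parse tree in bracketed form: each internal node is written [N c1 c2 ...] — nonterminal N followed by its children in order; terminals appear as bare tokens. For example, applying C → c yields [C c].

[S [A [A [B [C c]]] :: [B [B [C c]] / [C c]]] % [S [A [B [C c]]]]]

S
A % S
A :: B % S
B :: B % S
C :: B % S
c :: B % S
c :: B / C % S
c :: C / C % S
c :: c / C % S
c :: c / c % S
c :: c / c % A
c :: c / c % B
c :: c / c % C
c :: c / c % c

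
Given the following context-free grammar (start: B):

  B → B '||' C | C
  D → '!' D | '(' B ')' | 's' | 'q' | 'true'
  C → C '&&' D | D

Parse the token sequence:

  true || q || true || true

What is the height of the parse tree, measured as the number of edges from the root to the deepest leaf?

6

[B [B [B [B [C [D true]]] || [C [D q]]] || [C [D true]]] || [C [D true]]]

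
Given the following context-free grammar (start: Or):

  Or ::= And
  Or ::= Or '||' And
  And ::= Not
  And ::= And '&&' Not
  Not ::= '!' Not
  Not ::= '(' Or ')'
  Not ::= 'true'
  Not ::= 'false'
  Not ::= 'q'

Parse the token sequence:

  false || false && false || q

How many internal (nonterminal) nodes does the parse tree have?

[Or [Or [Or [And [Not false]]] || [And [And [Not false]] && [Not false]]] || [And [Not q]]]

11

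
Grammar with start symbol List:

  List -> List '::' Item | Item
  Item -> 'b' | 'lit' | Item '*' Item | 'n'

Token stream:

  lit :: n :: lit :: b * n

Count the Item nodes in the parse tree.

[List [List [List [List [Item lit]] :: [Item n]] :: [Item lit]] :: [Item [Item b] * [Item n]]]

6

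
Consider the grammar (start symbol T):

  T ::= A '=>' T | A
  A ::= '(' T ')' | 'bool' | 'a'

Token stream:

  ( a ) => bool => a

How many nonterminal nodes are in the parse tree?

[T [A ( [T [A a]] )] => [T [A bool] => [T [A a]]]]

8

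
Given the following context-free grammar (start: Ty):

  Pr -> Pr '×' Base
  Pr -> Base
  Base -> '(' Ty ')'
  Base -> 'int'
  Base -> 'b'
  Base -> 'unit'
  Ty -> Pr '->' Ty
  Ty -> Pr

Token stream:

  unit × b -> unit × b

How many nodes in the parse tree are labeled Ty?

2

[Ty [Pr [Pr [Base unit]] × [Base b]] -> [Ty [Pr [Pr [Base unit]] × [Base b]]]]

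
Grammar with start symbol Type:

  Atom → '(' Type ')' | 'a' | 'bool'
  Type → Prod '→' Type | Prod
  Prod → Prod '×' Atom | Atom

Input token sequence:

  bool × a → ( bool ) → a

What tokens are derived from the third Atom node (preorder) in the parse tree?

( bool )

[Type [Prod [Prod [Atom bool]] × [Atom a]] → [Type [Prod [Atom ( [Type [Prod [Atom bool]]] )]] → [Type [Prod [Atom a]]]]]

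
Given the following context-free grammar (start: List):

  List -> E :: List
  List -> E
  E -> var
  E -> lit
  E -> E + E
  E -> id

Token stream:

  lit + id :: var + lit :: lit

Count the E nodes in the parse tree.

[List [E [E lit] + [E id]] :: [List [E [E var] + [E lit]] :: [List [E lit]]]]

7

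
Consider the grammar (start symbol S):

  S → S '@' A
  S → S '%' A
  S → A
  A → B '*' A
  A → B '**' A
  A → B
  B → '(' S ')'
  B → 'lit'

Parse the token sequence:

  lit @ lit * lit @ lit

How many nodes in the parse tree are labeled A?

4

[S [S [S [A [B lit]]] @ [A [B lit] * [A [B lit]]]] @ [A [B lit]]]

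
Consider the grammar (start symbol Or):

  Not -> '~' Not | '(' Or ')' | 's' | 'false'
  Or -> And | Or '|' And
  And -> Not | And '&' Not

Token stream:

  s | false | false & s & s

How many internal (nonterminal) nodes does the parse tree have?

13

[Or [Or [Or [And [Not s]]] | [And [Not false]]] | [And [And [And [Not false]] & [Not s]] & [Not s]]]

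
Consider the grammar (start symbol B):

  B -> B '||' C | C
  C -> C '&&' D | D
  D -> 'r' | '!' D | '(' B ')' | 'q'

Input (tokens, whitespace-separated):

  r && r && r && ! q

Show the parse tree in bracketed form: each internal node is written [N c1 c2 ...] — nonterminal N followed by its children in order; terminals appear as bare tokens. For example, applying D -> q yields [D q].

[B [C [C [C [C [D r]] && [D r]] && [D r]] && [D ! [D q]]]]

B
C
C && D
C && D && D
C && D && D && D
D && D && D && D
r && D && D && D
r && r && D && D
r && r && r && D
r && r && r && ! D
r && r && r && ! q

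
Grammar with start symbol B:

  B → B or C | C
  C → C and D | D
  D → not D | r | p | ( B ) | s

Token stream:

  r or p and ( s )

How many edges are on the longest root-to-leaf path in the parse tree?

6

[B [B [C [D r]]] or [C [C [D p]] and [D ( [B [C [D s]]] )]]]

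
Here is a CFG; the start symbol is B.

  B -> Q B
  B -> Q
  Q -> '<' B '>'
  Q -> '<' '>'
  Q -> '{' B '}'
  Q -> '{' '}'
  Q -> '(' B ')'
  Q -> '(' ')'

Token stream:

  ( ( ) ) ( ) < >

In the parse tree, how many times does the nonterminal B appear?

4

[B [Q ( [B [Q ( )]] )] [B [Q ( )] [B [Q < >]]]]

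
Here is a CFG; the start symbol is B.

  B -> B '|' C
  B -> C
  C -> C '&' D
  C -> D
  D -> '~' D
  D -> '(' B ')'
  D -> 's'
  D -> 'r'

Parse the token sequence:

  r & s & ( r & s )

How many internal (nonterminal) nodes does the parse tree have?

12

[B [C [C [C [D r]] & [D s]] & [D ( [B [C [C [D r]] & [D s]]] )]]]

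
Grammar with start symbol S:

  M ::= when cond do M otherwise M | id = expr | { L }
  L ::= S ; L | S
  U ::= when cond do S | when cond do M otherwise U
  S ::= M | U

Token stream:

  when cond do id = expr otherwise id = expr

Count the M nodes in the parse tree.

3

[S [M when cond do [M id = expr] otherwise [M id = expr]]]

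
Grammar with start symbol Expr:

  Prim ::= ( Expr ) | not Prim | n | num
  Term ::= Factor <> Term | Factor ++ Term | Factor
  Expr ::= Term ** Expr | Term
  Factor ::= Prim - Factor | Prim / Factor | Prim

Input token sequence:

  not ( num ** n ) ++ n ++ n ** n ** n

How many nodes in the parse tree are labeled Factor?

7

[Expr [Term [Factor [Prim not [Prim ( [Expr [Term [Factor [Prim num]]] ** [Expr [Term [Factor [Prim n]]]]] )]]] ++ [Term [Factor [Prim n]] ++ [Term [Factor [Prim n]]]]] ** [Expr [Term [Factor [Prim n]]] ** [Expr [Term [Factor [Prim n]]]]]]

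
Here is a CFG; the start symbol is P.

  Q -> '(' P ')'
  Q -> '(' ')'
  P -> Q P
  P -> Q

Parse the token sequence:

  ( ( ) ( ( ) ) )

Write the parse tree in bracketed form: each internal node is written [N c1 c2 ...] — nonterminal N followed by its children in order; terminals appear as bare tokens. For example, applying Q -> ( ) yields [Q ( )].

[P [Q ( [P [Q ( )] [P [Q ( [P [Q ( )]] )]]] )]]

P
Q
( P )
( Q P )
( ( ) P )
( ( ) Q )
( ( ) ( P ) )
( ( ) ( Q ) )
( ( ) ( ( ) ) )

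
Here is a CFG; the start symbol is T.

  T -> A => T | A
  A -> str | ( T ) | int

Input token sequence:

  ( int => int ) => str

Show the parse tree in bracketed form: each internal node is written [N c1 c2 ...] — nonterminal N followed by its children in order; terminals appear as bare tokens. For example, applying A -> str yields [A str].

T
A => T
( T ) => T
( A => T ) => T
( int => T ) => T
( int => A ) => T
( int => int ) => T
( int => int ) => A
( int => int ) => str

[T [A ( [T [A int] => [T [A int]]] )] => [T [A str]]]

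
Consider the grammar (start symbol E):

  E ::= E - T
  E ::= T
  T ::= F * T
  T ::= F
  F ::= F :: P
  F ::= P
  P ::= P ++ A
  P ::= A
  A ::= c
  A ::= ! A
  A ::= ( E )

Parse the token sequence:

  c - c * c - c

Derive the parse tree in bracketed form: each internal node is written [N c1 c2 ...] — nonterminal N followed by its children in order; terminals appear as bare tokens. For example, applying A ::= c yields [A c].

[E [E [E [T [F [P [A c]]]]] - [T [F [P [A c]]] * [T [F [P [A c]]]]]] - [T [F [P [A c]]]]]

E
E - T
E - T - T
T - T - T
F - T - T
P - T - T
A - T - T
c - T - T
c - F * T - T
c - P * T - T
c - A * T - T
c - c * T - T
c - c * F - T
c - c * P - T
c - c * A - T
c - c * c - T
c - c * c - F
c - c * c - P
c - c * c - A
c - c * c - c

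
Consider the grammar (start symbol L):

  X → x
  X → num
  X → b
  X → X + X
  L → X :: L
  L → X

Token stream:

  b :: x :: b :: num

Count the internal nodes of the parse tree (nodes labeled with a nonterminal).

8

[L [X b] :: [L [X x] :: [L [X b] :: [L [X num]]]]]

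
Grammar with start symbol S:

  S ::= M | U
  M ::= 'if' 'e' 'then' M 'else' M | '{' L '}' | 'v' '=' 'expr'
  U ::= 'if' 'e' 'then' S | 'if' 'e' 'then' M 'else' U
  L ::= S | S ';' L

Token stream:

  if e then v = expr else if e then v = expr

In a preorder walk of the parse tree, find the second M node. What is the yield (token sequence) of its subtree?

[S [U if e then [M v = expr] else [U if e then [S [M v = expr]]]]]

v = expr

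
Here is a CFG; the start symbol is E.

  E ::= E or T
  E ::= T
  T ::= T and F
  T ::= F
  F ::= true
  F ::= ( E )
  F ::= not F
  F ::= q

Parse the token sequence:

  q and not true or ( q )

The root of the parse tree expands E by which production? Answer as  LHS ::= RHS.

E ::= E or T

[E [E [T [T [F q]] and [F not [F true]]]] or [T [F ( [E [T [F q]]] )]]]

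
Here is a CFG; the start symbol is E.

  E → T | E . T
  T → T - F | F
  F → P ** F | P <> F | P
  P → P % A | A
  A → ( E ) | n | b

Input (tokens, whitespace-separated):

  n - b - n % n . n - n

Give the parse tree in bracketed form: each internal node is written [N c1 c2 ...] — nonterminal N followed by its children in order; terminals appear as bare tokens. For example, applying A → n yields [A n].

[E [E [T [T [T [F [P [A n]]]] - [F [P [A b]]]] - [F [P [P [A n]] % [A n]]]]] . [T [T [F [P [A n]]]] - [F [P [A n]]]]]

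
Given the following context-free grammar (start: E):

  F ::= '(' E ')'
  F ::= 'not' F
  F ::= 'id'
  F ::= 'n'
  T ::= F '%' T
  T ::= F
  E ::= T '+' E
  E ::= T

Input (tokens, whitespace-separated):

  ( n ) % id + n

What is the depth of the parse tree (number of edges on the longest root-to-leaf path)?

[E [T [F ( [E [T [F n]]] )] % [T [F id]]] + [E [T [F n]]]]

6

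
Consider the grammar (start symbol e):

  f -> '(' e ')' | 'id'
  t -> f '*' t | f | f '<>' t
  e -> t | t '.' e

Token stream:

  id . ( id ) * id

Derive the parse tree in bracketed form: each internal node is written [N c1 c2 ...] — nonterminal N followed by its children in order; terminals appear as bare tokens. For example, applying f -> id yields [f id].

e
t . e
f . e
id . e
id . t
id . f * t
id . ( e ) * t
id . ( t ) * t
id . ( f ) * t
id . ( id ) * t
id . ( id ) * f
id . ( id ) * id

[e [t [f id]] . [e [t [f ( [e [t [f id]]] )] * [t [f id]]]]]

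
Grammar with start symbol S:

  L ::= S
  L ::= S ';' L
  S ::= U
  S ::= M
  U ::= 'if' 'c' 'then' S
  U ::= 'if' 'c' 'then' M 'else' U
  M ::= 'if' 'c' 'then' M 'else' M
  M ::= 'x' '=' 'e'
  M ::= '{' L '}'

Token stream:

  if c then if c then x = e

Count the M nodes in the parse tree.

1

[S [U if c then [S [U if c then [S [M x = e]]]]]]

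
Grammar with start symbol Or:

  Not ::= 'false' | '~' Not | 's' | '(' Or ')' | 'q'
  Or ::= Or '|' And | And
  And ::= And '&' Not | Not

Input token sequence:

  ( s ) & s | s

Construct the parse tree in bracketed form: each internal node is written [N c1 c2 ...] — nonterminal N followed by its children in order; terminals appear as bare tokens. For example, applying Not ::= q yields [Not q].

[Or [Or [And [And [Not ( [Or [And [Not s]]] )]] & [Not s]]] | [And [Not s]]]

Or
Or | And
And | And
And & Not | And
Not & Not | And
( Or ) & Not | And
( And ) & Not | And
( Not ) & Not | And
( s ) & Not | And
( s ) & s | And
( s ) & s | Not
( s ) & s | s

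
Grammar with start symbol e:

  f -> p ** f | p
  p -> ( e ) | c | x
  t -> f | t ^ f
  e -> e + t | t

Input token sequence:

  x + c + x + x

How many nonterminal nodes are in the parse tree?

16

[e [e [e [e [t [f [p x]]]] + [t [f [p c]]]] + [t [f [p x]]]] + [t [f [p x]]]]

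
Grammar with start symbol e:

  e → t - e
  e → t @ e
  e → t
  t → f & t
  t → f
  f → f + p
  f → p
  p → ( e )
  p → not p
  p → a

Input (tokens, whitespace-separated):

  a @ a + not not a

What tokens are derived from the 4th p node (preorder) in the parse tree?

[e [t [f [p a]]] @ [e [t [f [f [p a]] + [p not [p not [p a]]]]]]]

not a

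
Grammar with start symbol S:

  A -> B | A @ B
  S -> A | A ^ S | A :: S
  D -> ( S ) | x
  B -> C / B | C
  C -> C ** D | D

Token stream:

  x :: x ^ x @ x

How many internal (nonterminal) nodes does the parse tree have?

[S [A [B [C [D x]]]] :: [S [A [B [C [D x]]]] ^ [S [A [A [B [C [D x]]]] @ [B [C [D x]]]]]]]

19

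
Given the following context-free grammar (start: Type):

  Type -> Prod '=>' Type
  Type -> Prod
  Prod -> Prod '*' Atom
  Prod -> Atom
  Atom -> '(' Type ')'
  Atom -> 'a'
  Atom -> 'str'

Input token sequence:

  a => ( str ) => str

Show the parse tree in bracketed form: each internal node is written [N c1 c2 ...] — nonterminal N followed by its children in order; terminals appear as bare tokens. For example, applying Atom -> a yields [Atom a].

Type
Prod => Type
Atom => Type
a => Type
a => Prod => Type
a => Atom => Type
a => ( Type ) => Type
a => ( Prod ) => Type
a => ( Atom ) => Type
a => ( str ) => Type
a => ( str ) => Prod
a => ( str ) => Atom
a => ( str ) => str

[Type [Prod [Atom a]] => [Type [Prod [Atom ( [Type [Prod [Atom str]]] )]] => [Type [Prod [Atom str]]]]]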